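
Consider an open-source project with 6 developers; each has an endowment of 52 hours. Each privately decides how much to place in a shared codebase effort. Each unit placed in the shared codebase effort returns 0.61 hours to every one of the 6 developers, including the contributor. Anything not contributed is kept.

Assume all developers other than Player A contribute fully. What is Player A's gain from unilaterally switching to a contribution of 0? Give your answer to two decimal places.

Switching from a contribution of 52 to 0 lets Player A keep an extra 52 hours, but lowers the shared codebase effort by 52, which costs Player A their own share of that drop: 0.61 × 52 = 31.72.
Net gain = 52 − 31.72 = 20.28. The private return per contributed unit (0.61) is below 1, so free-riding is indeed the best response regardless of what the others do.

20.28 hours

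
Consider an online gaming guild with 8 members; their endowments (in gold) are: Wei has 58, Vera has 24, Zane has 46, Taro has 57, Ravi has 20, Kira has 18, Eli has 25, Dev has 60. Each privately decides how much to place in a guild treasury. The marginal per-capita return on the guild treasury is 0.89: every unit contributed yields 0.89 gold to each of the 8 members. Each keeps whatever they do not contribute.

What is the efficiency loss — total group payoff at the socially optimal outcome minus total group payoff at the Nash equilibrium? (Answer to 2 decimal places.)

The private return per contributed unit is 0.89 < 1 for everyone, so the Nash equilibrium is zero contribution and the group total is Σ E_j = 58 + 24 + 46 + 57 + 20 + 18 + 25 + 60 = 308.
Each contributed unit returns 7.120 to the group, so the social optimum is full contribution by everyone: group total = 7.120 × 308 = 2192.96.
Efficiency loss = (7.120 − 1) × 308 = 1884.96.

1884.96 gold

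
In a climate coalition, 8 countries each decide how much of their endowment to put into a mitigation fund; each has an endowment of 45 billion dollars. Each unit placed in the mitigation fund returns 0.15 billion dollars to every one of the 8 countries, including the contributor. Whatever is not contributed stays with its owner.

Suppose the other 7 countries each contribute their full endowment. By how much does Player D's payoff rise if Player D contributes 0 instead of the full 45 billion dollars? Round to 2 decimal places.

38.25 billion dollars

Switching from a contribution of 45 to 0 lets Player D keep an extra 45 billion dollars, but lowers the mitigation fund by 45, which costs Player D their own share of that drop: 0.15 × 45 = 6.75.
Net gain = 45 − 6.75 = 38.25. The private return per contributed unit (0.15) is below 1, so free-riding is indeed the best response regardless of what the others do.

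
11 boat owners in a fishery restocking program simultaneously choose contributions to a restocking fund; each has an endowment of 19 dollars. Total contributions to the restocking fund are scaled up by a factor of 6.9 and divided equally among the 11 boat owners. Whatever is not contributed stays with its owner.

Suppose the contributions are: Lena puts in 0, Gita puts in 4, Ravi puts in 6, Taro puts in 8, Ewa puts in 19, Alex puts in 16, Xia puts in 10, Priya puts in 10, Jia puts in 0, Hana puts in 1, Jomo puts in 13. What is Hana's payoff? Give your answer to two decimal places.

Total contributed: 0 + 4 + 6 + 8 + 19 + 16 + 10 + 10 + 0 + 1 + 13 = 87.
Each receives 6.9 × 87 / 11 = 54.57 from the restocking fund.
Hana keeps 19 − 1 = 18, so Hana's payoff is 18 + 54.57 = 72.57.

72.57 dollars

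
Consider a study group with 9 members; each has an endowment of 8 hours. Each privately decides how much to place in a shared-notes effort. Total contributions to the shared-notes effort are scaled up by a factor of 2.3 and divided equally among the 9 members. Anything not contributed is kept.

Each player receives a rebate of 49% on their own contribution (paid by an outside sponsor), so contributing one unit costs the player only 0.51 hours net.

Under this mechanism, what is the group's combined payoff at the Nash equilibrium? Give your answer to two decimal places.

With the mechanism, a contributed unit returns (2.3/9) / 0.51 = 0.5011 per unit of net cost — still below 1 — so contributing 0 remains dominant for every player.
Everyone keeps their endowment and the group total is 9 × 8 = 72.

72.00 hours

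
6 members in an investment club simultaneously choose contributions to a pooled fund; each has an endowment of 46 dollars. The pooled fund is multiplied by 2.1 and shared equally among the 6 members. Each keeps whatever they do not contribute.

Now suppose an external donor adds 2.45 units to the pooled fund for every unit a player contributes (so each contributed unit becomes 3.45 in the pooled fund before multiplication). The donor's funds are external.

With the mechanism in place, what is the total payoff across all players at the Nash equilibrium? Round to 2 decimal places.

With the mechanism, a contributed unit returns 2.1 × 3.45 / 6 = 1.2075 per unit of net cost to the contributor — now above 1 — so contributing fully is weakly dominant for every player.
So the Nash equilibrium is full contribution by all 6; the group earns 2.1 × 3.45 × 276 = 1999.62.

1999.62 dollars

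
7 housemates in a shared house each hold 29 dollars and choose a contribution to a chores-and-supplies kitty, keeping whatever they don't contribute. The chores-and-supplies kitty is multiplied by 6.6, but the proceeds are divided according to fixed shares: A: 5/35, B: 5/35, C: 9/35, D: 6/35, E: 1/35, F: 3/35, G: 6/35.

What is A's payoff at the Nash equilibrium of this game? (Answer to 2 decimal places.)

A player with share s gets back 6.6·s per unit contributed, so full contribution is dominant for anyone with s > 1/6.6 = 0.1515 and zero contribution is dominant for anyone below.
C, D and G clear that bar, contributing 29 each; the remaining 4 contribute 0. Total contributed: 87.
A keeps 29 and receives 6.6 × 87 × 5/35 = 82.03 from the chores-and-supplies kitty, for a payoff of 111.03.

111.03 dollars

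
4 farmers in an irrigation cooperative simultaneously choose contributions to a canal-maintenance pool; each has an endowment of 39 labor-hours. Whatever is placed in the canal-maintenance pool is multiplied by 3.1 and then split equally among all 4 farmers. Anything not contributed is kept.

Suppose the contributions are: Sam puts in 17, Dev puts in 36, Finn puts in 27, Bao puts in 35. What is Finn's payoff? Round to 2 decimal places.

Total contributed: 17 + 36 + 27 + 35 = 115.
Each receives 3.1 × 115 / 4 = 89.13 from the canal-maintenance pool.
Finn keeps 39 − 27 = 12, so Finn's payoff is 12 + 89.13 = 101.13.

101.13 labor-hours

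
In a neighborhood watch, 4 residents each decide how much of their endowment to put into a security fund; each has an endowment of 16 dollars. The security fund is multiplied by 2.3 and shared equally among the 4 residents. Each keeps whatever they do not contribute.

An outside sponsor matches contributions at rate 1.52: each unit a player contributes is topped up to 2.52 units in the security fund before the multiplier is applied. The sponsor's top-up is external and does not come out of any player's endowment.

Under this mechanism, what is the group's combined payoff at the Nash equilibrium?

Under the mechanism each unit contributed yields 2.3 × 2.52 / 4 = 1.4490 back to its contributor per unit of net cost, which exceeds 1, making full contribution the dominant choice for everyone.
So the Nash equilibrium is full contribution by all 4; the group earns 2.3 × 2.52 × 64 = 370.94.

370.94 dollars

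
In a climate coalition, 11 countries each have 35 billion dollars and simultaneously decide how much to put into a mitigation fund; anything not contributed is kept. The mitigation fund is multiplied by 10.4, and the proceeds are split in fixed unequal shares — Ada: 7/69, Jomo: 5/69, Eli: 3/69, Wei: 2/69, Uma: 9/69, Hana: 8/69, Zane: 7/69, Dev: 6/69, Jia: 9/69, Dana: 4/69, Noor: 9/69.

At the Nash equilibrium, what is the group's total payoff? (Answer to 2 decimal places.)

2359.00 billion dollars

Each unit j contributes comes back to j as 10.4 × (j's share), so j prefers to contribute only if that share exceeds 1/10.4 = 0.0962; otherwise keeping the unit dominates.
The shares above 0.0962 belong to Ada, Uma, Hana, Zane, Jia and Noor, contributing 35 each; the remaining 5 contribute 0. Total contributed: 210.
The mitigation fund pays out 10.4 × 210 = 2184.00 in total (split across the unequal shares, but the aggregate is all that matters for the group sum).
The 5 free-riders keep 35 each, adding 175. Group total = 175 + 2184.00 = 2359.00.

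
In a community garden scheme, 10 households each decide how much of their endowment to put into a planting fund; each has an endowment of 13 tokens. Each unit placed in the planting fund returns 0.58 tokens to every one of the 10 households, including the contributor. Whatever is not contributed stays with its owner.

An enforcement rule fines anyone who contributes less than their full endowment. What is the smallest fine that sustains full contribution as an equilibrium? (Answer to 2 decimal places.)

Given the others contribute fully, the best deviation is to contribute 0 (any partial contribution still incurs the fine and gives up units whose private return 0.58 is below 1).
Deviating from 13 to 0 saves 13 tokens but forfeits the deviator's share of the drop in the planting fund: 0.58 × 13 = 7.54.
So the deviation gain is 13 − 7.54 = 5.46, and the fine must be at least 5.46 tokens to wipe it out.

5.46 tokens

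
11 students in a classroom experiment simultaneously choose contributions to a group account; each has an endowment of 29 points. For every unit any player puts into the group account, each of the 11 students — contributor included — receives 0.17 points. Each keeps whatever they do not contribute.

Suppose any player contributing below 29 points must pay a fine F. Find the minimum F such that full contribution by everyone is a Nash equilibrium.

24.07 points

Given the others contribute fully, the best deviation is to contribute 0 (any partial contribution still incurs the fine and gives up units whose private return 0.17 is below 1).
Deviating from 29 to 0 saves 29 points but forfeits the deviator's share of the drop in the group account: 0.17 × 29 = 4.93.
So the deviation gain is 29 − 4.93 = 24.07, and the fine must be at least 24.07 points to wipe it out.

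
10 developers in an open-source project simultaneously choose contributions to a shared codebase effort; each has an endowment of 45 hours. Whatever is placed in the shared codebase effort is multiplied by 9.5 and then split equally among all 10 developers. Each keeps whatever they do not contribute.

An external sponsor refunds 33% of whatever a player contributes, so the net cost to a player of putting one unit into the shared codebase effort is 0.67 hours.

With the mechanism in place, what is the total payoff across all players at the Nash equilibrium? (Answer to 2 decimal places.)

4423.50 hours

With the mechanism, a contributed unit returns (9.5/10) / 0.67 = 1.4179 per unit of net cost to the contributor — now above 1 — so contributing fully is weakly dominant for every player.
At the Nash equilibrium everyone contributes 45. Group total payoff = 10 × (45 × 0.33 + 9.5 × 45) = 4423.50.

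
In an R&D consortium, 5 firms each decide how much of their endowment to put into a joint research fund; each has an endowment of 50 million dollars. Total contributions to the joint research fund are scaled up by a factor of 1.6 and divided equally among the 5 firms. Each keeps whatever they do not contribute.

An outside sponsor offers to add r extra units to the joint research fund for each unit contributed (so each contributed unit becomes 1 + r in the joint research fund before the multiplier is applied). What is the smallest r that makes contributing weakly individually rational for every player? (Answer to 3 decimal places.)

With matching at rate r, one contributed unit becomes (1 + r) in the joint research fund and returns 1.6 × (1 + r) / 5 to the contributor.
Setting this equal to 1: 1 + r = 5/1.6 = 3.1250.
So the minimum matching rate is r = 3.1250 − 1 = 2.125.

2.125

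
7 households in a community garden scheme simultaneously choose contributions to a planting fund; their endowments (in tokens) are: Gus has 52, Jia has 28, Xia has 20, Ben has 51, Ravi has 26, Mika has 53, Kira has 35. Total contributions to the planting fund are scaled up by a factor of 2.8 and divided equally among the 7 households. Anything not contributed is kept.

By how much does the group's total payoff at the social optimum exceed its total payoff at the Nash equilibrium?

The private return per contributed unit is 2.8/7 = 0.4000 < 1 for every player regardless of endowment, so the Nash equilibrium is zero contribution and the group total is Σ E_j = 52 + 28 + 20 + 51 + 26 + 53 + 35 = 265.
Each contributed unit returns 2.800 to the group, so the social optimum is full contribution by everyone: group total = 2.800 × 265 = 742.00.
Efficiency loss = (2.800 − 1) × 265 = 477.00.

477.00 tokens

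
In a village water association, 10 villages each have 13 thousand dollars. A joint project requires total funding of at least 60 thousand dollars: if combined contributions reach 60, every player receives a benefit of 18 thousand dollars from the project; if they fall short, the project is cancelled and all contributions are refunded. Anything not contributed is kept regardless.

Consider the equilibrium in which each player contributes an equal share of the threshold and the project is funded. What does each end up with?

25 thousand dollars

Equal share of the threshold: 60/10 = 6.
At this profile no one gains by cutting their contribution: any cut drops the total below 60, the project is cancelled, contributions are refunded, and the deviator ends with 13, which is less than 13 − 6 + 18 = 25. Contributing more than 6 just wastes the excess. So contributing exactly 6 is a best response.
Each player's payoff: 13 − 6 + 18 = 25.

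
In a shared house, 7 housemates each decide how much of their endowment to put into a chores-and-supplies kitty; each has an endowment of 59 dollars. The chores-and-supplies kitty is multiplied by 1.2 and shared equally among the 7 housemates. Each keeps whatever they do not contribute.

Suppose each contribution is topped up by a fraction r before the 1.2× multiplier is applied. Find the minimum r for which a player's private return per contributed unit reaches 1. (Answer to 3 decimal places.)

With matching at rate r, one contributed unit becomes (1 + r) in the chores-and-supplies kitty and returns 1.2 × (1 + r) / 7 to the contributor.
Setting this equal to 1: 1 + r = 7/1.2 = 5.8333.
So the minimum matching rate is r = 5.8333 − 1 = 4.833.

4.833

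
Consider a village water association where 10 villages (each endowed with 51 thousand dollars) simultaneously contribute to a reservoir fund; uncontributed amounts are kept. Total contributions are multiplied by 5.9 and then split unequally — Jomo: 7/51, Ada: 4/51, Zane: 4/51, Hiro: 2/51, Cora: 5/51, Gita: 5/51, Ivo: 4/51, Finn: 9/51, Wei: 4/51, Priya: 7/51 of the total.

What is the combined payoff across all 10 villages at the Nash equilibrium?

759.90 thousand dollars

Each unit j contributes comes back to j as 5.9 × (j's share), so j prefers to contribute only if that share exceeds 1/5.9 = 0.1695; otherwise keeping the unit dominates.
Only Finn (9/51) clears that bar, contributing 51; the remaining 9 contribute 0. Total contributed: 51.
The reservoir fund pays out 5.9 × 51 = 300.90 in total (split across the unequal shares, but the aggregate is all that matters for the group sum).
The 9 free-riders keep 51 each, adding 459. Group total = 459 + 300.90 = 759.90.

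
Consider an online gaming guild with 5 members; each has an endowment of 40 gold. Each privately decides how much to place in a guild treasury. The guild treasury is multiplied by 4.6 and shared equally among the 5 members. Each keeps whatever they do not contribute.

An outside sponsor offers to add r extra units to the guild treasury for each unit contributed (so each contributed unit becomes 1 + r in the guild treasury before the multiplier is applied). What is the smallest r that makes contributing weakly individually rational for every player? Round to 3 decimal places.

With matching at rate r, one contributed unit becomes (1 + r) in the guild treasury and returns 4.6 × (1 + r) / 5 to the contributor.
Setting this equal to 1: 1 + r = 5/4.6 = 1.0870.
So the minimum matching rate is r = 1.0870 − 1 = 0.087.

0.087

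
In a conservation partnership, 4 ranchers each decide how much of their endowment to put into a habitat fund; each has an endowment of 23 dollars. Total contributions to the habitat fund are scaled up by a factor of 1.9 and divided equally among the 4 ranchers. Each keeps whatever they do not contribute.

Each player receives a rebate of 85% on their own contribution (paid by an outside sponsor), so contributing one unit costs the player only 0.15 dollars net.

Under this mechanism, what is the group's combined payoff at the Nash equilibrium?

The effective private return per unit is now (1.9/4) / 0.15 = 3.1667 > 1, so every player's dominant strategy flips to full contribution.
So the Nash equilibrium is full contribution by all 4; the group earns 4 × (23 × 0.85 + 1.9 × 23) = 253.00.

253.00 dollars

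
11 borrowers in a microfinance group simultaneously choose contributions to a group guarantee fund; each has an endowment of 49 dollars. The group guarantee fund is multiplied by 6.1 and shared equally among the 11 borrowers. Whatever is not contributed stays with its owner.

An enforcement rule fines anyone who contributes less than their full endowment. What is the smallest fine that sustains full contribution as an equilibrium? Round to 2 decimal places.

Given the others contribute fully, the best deviation is to contribute 0 (any partial contribution still incurs the fine and gives up units whose private return 0.5545 is below 1).
Deviating from 49 to 0 saves 49 dollars but forfeits the deviator's share of the drop in the group guarantee fund: 6.1/11 × 49 = 27.17.
So the deviation gain is 49 − 27.17 = 21.83, and the fine must be at least 21.83 dollars to wipe it out.

21.83 dollars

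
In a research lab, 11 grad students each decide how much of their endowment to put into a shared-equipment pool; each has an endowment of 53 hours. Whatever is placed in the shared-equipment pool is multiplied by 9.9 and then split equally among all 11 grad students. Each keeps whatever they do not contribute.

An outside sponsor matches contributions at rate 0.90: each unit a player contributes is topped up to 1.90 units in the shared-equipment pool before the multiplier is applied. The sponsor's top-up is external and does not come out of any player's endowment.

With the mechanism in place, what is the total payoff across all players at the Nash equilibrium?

10966.23 hours

With the mechanism, a contributed unit returns 9.9 × 1.90 / 11 = 1.7100 per unit of net cost to the contributor — now above 1 — so contributing fully is weakly dominant for every player.
So the Nash equilibrium is full contribution by all 11; the group earns 9.9 × 1.90 × 583 = 10966.23.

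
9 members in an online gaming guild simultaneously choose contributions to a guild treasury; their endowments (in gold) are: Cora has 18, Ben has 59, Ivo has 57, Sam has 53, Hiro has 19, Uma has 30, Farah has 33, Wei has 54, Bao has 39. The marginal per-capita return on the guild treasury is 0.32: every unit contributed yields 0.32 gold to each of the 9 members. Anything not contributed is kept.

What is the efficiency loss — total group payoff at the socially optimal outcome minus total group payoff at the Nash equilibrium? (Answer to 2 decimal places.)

680.56 gold

The private return per contributed unit is 0.32 < 1 for everyone, so the Nash equilibrium is zero contribution and the group total is Σ E_j = 18 + 59 + 57 + 53 + 19 + 30 + 33 + 54 + 39 = 362.
Each contributed unit returns 2.880 to the group, so the social optimum is full contribution by everyone: group total = 2.880 × 362 = 1042.56.
Efficiency loss = (2.880 − 1) × 362 = 680.56.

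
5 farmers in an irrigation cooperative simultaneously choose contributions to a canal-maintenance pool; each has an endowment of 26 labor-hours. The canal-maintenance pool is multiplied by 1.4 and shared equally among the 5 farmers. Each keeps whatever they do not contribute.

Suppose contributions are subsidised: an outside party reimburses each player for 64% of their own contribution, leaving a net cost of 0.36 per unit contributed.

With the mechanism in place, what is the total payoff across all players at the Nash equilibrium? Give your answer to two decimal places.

The effective private return is (1.4/5) / 0.36 = 0.7778, which is still under 1, so the mechanism doesn't change anyone's dominant strategy: zero contribution.
Everyone keeps their endowment and the group total is 5 × 26 = 130.

130.00 labor-hours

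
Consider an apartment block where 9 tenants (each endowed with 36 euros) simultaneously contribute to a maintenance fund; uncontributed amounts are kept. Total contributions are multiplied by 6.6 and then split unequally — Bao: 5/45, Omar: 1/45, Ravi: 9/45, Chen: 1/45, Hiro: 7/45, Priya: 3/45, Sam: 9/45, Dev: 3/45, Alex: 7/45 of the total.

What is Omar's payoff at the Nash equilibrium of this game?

57.12 euros

A player with share s gets back 6.6·s per unit contributed, so full contribution is dominant for anyone with s > 1/6.6 = 0.1515 and zero contribution is dominant for anyone below.
The shares above 0.1515 belong to Ravi, Hiro, Sam and Alex, contributing 36 each; the remaining 5 contribute 0. Total contributed: 144.
Omar keeps 36 and receives 6.6 × 144 × 1/45 = 21.12 from the maintenance fund, for a payoff of 57.12.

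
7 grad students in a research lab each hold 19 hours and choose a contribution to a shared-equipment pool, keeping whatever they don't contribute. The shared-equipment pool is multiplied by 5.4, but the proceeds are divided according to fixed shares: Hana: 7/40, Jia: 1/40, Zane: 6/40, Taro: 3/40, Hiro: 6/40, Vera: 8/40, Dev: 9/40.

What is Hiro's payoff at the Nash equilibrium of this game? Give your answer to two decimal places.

Each unit j contributes comes back to j as 5.4 × (j's share), so j prefers to contribute only if that share exceeds 1/5.4 = 0.1852; otherwise keeping the unit dominates.
Vera and Dev are above the threshold, contributing 19 each; the remaining 5 contribute 0. Total contributed: 38.
Hiro keeps 19 and receives 5.4 × 38 × 6/40 = 30.78 from the shared-equipment pool, for a payoff of 49.78.

49.78 hours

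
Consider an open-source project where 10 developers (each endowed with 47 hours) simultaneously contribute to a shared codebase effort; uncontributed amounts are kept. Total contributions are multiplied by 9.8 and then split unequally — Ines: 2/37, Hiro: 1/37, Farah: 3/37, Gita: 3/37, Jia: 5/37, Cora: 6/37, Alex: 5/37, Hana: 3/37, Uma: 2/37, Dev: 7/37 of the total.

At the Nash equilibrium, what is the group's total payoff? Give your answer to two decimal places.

2124.40 hours

For player j, contributing a unit is worthwhile iff 9.8 × (j's share) ≥ 1, i.e. iff j's share is at least 0.1020.
The shares above 0.1020 belong to Jia, Cora, Alex and Dev, contributing 47 each; the remaining 6 contribute 0. Total contributed: 188.
The shared codebase effort pays out 9.8 × 188 = 1842.40 in total (split across the unequal shares, but the aggregate is all that matters for the group sum).
The 6 free-riders keep 47 each, adding 282. Group total = 282 + 1842.40 = 2124.40.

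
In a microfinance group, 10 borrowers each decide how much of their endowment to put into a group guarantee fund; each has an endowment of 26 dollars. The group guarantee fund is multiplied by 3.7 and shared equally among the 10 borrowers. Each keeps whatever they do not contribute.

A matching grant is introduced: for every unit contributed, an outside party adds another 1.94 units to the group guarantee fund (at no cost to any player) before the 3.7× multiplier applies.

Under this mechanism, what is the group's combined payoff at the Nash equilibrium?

Under the mechanism each unit contributed yields 3.7 × 2.94 / 10 = 1.0878 back to its contributor per unit of net cost, which exceeds 1, making full contribution the dominant choice for everyone.
So the Nash equilibrium is full contribution by all 10; the group earns 3.7 × 2.94 × 260 = 2828.28.

2828.28 dollars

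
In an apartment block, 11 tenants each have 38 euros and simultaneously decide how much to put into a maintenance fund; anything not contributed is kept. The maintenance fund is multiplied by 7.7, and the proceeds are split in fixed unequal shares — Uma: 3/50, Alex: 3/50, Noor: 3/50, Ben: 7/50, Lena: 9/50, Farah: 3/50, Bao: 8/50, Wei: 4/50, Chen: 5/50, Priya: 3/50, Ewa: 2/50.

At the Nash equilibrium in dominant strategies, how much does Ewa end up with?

Each unit j contributes comes back to j as 7.7 × (j's share), so j prefers to contribute only if that share exceeds 1/7.7 = 0.1299; otherwise keeping the unit dominates.
The shares above 0.1299 belong to Ben, Lena and Bao, contributing 38 each; the remaining 8 contribute 0. Total contributed: 114.
Ewa keeps 38 and receives 7.7 × 114 × 2/50 = 35.11 from the maintenance fund, for a payoff of 73.11.

73.11 euros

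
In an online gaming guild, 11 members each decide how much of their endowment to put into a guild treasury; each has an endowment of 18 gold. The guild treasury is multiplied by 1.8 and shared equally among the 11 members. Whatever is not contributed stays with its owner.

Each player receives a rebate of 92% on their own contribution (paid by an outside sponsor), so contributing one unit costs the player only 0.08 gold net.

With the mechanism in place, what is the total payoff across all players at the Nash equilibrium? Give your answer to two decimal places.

538.56 gold

Under the mechanism each unit contributed yields (1.8/11) / 0.08 = 2.0455 back to its contributor per unit of net cost, which exceeds 1, making full contribution the dominant choice for everyone.
So the Nash equilibrium is full contribution by all 11; the group earns 11 × (18 × 0.92 + 1.8 × 18) = 538.56.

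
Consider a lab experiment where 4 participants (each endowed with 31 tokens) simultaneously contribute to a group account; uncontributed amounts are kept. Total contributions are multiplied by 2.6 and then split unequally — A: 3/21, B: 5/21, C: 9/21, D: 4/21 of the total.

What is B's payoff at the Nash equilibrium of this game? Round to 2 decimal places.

50.19 tokens

A player with share s gets back 2.6·s per unit contributed, so full contribution is dominant for anyone with s > 1/2.6 = 0.3846 and zero contribution is dominant for anyone below.
The only share above 0.3846 is C's 9/21, contributing 31; the remaining 3 contribute 0. Total contributed: 31.
B keeps 31 and receives 2.6 × 31 × 5/21 = 19.19 from the group account, for a payoff of 50.19.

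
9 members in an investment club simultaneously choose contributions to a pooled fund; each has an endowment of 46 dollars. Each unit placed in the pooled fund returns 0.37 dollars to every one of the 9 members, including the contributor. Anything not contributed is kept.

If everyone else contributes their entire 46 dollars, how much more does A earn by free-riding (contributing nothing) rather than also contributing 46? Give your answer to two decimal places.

28.98 dollars

Switching from a contribution of 46 to 0 lets A keep an extra 46 dollars, but lowers the pooled fund by 46, which costs A their own share of that drop: 0.37 × 46 = 17.02.
Net gain = 46 − 17.02 = 28.98. The private return per contributed unit (0.37) is below 1, so free-riding is indeed the best response regardless of what the others do.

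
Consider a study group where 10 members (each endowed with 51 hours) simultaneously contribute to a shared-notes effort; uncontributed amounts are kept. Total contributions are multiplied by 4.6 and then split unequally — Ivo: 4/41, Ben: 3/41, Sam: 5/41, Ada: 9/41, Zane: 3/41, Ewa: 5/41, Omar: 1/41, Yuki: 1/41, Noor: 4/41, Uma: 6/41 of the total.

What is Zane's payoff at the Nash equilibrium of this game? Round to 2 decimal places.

68.17 hours

Player j's private return per contributed unit is 4.6 × (j's share). Contributing is weakly dominant for j when that share is at least 1/4.6 = 0.2174, and contributing 0 is dominant otherwise.
Only Ada (9/41) clears that bar, contributing 51; the remaining 9 contribute 0. Total contributed: 51.
Zane keeps 51 and receives 4.6 × 51 × 3/41 = 17.17 from the shared-notes effort, for a payoff of 68.17.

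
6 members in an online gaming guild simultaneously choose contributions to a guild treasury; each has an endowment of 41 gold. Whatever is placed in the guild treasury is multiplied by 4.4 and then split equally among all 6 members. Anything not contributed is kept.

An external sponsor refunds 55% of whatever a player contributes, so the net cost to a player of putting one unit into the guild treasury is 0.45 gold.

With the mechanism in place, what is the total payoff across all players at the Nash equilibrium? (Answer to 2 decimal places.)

1217.70 gold

Under the mechanism each unit contributed yields (4.4/6) / 0.45 = 1.6296 back to its contributor per unit of net cost, which exceeds 1, making full contribution the dominant choice for everyone.
So the Nash equilibrium is full contribution by all 6; the group earns 6 × (41 × 0.55 + 4.4 × 41) = 1217.70.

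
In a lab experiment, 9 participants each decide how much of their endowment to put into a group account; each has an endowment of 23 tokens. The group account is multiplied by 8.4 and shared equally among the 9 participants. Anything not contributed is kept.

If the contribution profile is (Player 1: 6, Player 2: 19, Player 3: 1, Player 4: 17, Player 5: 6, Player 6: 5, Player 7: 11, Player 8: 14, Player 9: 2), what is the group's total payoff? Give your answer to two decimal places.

806.40 tokens

Total contributed: 6 + 19 + 1 + 17 + 6 + 5 + 11 + 14 + 2 = 81; total kept: 9 × 23 − 81 = 126.
The group account pays out 8.4 × 81 = 680.40 in aggregate.
Group total = 126 + 680.40 = 806.40.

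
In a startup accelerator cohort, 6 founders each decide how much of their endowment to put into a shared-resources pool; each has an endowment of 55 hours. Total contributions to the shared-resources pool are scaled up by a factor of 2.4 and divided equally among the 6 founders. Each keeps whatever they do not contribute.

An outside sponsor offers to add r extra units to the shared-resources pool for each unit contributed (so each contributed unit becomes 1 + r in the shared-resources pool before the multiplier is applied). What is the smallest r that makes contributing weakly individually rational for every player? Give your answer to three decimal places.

With matching at rate r, one contributed unit becomes (1 + r) in the shared-resources pool and returns 2.4 × (1 + r) / 6 to the contributor.
Setting this equal to 1: 1 + r = 6/2.4 = 2.5000.
So the minimum matching rate is r = 2.5000 − 1 = 1.500.

1.500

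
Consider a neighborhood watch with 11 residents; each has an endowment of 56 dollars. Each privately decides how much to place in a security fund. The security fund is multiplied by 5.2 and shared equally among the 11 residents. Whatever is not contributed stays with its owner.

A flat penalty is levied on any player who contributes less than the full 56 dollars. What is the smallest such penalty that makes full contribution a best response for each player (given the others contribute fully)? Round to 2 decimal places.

Given the others contribute fully, the best deviation is to contribute 0 (any partial contribution still incurs the fine and gives up units whose private return 0.4727 is below 1).
Deviating from 56 to 0 saves 56 dollars but forfeits the deviator's share of the drop in the security fund: 5.2/11 × 56 = 26.47.
So the deviation gain is 56 − 26.47 = 29.53, and the fine must be at least 29.53 dollars to wipe it out.

29.53 dollars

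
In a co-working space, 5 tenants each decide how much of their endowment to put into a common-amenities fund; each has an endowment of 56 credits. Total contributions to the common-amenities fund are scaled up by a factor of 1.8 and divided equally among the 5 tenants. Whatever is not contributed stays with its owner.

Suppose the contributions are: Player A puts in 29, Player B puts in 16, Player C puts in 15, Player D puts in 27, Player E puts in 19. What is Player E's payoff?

75.16 credits

Total contributed: 29 + 16 + 15 + 27 + 19 = 106.
Each receives 1.8 × 106 / 5 = 38.16 from the common-amenities fund.
Player E keeps 56 − 19 = 37, so Player E's payoff is 37 + 38.16 = 75.16.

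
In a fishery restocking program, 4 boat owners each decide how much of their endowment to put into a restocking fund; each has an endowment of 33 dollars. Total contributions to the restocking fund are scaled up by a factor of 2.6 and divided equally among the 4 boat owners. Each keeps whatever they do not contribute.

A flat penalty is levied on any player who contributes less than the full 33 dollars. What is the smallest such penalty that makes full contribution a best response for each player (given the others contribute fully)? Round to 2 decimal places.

Given the others contribute fully, the best deviation is to contribute 0 (any partial contribution still incurs the fine and gives up units whose private return 0.6500 is below 1).
Deviating from 33 to 0 saves 33 dollars but forfeits the deviator's share of the drop in the restocking fund: 2.6/4 × 33 = 21.45.
So the deviation gain is 33 − 21.45 = 11.55, and the fine must be at least 11.55 dollars to wipe it out.

11.55 dollars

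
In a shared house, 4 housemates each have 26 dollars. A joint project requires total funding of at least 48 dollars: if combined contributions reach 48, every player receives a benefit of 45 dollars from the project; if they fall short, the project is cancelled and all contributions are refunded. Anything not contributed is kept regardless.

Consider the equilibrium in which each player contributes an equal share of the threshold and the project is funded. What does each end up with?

59 dollars

Equal share of the threshold: 48/4 = 12.
At this profile no one gains by cutting their contribution: any cut drops the total below 48, the project is cancelled, contributions are refunded, and the deviator ends with 26, which is less than 26 − 12 + 45 = 59. Contributing more than 12 just wastes the excess. So contributing exactly 12 is a best response.
Each player's payoff: 26 − 12 + 45 = 59.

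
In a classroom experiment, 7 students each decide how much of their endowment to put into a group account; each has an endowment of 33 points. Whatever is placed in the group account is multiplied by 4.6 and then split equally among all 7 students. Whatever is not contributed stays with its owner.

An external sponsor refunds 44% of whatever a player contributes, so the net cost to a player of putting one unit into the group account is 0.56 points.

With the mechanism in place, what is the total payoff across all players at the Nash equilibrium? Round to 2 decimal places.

Under the mechanism each unit contributed yields (4.6/7) / 0.56 = 1.1735 back to its contributor per unit of net cost, which exceeds 1, making full contribution the dominant choice for everyone.
At the Nash equilibrium everyone contributes 33. Group total payoff = 7 × (33 × 0.44 + 4.6 × 33) = 1164.24.

1164.24 points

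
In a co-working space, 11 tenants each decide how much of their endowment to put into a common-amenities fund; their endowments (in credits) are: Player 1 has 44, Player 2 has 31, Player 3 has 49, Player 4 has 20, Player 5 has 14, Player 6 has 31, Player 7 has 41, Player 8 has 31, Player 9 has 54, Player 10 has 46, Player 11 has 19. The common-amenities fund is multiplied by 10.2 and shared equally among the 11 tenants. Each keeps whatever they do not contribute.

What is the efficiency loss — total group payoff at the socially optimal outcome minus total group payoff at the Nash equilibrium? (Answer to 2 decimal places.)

The private return per contributed unit is 10.2/11 = 0.9273 < 1 for every player regardless of endowment, so the Nash equilibrium is zero contribution and the group total is Σ E_j = 44 + 31 + 49 + 20 + 14 + 31 + 41 + 31 + 54 + 46 + 19 = 380.
Each contributed unit returns 10.200 to the group, so the social optimum is full contribution by everyone: group total = 10.200 × 380 = 3876.00.
Efficiency loss = (10.200 − 1) × 380 = 3496.00.

3496.00 credits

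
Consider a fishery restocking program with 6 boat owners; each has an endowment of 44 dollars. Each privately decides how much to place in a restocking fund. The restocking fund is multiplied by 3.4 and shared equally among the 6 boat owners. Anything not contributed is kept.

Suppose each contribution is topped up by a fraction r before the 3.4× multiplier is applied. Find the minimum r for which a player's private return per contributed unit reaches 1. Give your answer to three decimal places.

0.765

With matching at rate r, one contributed unit becomes (1 + r) in the restocking fund and returns 3.4 × (1 + r) / 6 to the contributor.
Setting this equal to 1: 1 + r = 6/3.4 = 1.7647.
So the minimum matching rate is r = 1.7647 − 1 = 0.765.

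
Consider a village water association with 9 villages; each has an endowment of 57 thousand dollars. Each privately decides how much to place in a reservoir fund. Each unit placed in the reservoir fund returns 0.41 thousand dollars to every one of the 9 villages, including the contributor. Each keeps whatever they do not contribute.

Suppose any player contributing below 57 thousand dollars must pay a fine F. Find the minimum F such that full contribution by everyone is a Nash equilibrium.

Given the others contribute fully, the best deviation is to contribute 0 (any partial contribution still incurs the fine and gives up units whose private return 0.41 is below 1).
Deviating from 57 to 0 saves 57 thousand dollars but forfeits the deviator's share of the drop in the reservoir fund: 0.41 × 57 = 23.37.
So the deviation gain is 57 − 23.37 = 33.63, and the fine must be at least 33.63 thousand dollars to wipe it out.

33.63 thousand dollars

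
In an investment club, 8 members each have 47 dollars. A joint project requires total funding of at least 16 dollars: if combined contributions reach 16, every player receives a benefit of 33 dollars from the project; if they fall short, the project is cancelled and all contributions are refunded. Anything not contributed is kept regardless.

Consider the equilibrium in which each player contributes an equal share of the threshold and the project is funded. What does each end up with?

Equal share of the threshold: 16/8 = 2.
At this profile no one gains by cutting their contribution: any cut drops the total below 16, the project is cancelled, contributions are refunded, and the deviator ends with 47, which is less than 47 − 2 + 33 = 78. Contributing more than 2 just wastes the excess. So contributing exactly 2 is a best response.
Each player's payoff: 47 − 2 + 33 = 78.

78 dollars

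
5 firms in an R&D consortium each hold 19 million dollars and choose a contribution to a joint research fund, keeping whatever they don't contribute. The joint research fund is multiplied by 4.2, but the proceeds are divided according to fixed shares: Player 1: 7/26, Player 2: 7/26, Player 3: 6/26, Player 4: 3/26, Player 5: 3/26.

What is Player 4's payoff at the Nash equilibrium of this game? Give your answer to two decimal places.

For player j, contributing a unit is worthwhile iff 4.2 × (j's share) ≥ 1, i.e. iff j's share is at least 0.2381.
The shares above 0.2381 belong to Player 1 and Player 2, contributing 19 each; the remaining 3 contribute 0. Total contributed: 38.
Player 4 keeps 19 and receives 4.2 × 38 × 3/26 = 18.42 from the joint research fund, for a payoff of 37.42.

37.42 million dollars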